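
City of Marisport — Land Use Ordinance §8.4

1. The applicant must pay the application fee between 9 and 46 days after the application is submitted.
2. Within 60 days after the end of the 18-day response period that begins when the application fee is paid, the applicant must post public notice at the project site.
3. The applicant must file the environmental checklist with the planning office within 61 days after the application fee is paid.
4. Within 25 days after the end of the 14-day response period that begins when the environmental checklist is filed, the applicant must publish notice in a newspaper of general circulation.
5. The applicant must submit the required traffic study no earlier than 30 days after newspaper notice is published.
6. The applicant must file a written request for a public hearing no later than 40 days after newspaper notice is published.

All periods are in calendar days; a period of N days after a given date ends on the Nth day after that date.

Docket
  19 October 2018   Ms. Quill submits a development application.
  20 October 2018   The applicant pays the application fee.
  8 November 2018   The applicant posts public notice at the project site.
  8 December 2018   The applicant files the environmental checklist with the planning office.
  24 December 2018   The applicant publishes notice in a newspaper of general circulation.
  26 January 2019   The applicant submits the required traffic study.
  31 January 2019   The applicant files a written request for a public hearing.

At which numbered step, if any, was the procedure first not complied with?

Step 1 — 9 and 46 days from 19 October 2018 (when the application is submitted) are 28 October 2018 and 4 December 2018 respectively; 20 October 2018 is 8 days too early.
The analysis stops there.

Step 1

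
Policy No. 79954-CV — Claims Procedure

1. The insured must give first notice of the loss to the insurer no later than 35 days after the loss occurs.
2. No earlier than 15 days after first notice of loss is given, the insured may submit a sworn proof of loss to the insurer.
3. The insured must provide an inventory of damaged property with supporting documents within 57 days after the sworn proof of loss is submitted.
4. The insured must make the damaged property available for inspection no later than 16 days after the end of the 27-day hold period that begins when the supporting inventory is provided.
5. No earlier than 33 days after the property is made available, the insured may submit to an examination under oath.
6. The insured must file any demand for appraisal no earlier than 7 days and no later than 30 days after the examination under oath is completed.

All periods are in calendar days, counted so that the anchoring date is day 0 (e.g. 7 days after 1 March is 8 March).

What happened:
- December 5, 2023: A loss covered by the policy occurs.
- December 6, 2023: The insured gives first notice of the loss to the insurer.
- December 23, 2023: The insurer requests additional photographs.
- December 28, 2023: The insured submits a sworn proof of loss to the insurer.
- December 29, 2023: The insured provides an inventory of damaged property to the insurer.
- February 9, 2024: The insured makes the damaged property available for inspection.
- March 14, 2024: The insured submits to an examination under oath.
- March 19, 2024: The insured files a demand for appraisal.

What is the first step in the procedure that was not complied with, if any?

Step 6

(1) due by December 5, 2023 + 35 days = January 9, 2024; completed December 6, 2023, before the deadline.
(2) permitted from December 6, 2023 + 15 days = December 21, 2023 onward; done December 28, 2023, after the minimum wait.
(3) due by December 28, 2023 + 57 days = February 23, 2024; done December 29, 2023 — timely.
(4) due by January 25, 2024 + 16 days = February 10, 2024; February 9, 2024 is within that limit.
(5) permitted from February 9, 2024 + 33 days = March 13, 2024 onward; done March 14, 2024 — permitted.
(6) the permitted window runs from March 14, 2024 + 7 = March 21, 2024 to March 14, 2024 + 30 = April 13, 2024; done March 19, 2024 — 2 days before the window opened.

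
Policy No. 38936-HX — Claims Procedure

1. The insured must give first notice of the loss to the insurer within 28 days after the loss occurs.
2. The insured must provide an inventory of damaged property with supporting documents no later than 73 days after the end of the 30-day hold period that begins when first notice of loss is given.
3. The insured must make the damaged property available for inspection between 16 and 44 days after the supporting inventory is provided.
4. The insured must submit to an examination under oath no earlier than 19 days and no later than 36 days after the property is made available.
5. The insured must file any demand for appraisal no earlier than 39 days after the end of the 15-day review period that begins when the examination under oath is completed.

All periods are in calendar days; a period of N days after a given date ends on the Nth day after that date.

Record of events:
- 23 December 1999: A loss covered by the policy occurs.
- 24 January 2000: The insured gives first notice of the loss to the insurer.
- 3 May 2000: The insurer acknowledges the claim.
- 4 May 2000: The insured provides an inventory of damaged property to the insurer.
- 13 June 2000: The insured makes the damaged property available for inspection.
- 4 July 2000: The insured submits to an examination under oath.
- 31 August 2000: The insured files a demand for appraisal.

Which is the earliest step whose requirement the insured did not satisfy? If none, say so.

(1) due by 23 December 1999 + 28 days = 20 January 2000; not done until 24 January 2000, 4 days after the deadline.

Step 1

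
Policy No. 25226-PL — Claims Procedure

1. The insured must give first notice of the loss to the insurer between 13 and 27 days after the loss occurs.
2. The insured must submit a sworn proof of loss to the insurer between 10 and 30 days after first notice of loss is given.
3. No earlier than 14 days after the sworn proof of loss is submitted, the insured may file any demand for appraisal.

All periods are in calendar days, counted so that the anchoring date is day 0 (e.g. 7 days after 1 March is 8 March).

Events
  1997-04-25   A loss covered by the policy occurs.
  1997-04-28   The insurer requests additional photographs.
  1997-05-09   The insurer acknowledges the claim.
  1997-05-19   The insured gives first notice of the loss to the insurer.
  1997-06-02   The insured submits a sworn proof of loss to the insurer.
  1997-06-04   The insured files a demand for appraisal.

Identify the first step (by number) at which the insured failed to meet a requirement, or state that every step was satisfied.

Step 3

Step 1 — 13 and 27 days from 1997-04-25 (when the loss occurs) are 1997-05-08 and 1997-05-22 respectively; 1997-05-19 falls inside that range.
Step 2 — 10 and 30 days from 1997-05-19 (when first notice of loss is given) are 1997-05-29 and 1997-06-18 respectively; done 1997-06-02, which is between those dates.
Step 3 — must wait 14 days from 1997-06-02 (when the sworn proof of loss is submitted), so not before 1997-06-16; 1997-06-04 is 12 days before the earliest permitted date.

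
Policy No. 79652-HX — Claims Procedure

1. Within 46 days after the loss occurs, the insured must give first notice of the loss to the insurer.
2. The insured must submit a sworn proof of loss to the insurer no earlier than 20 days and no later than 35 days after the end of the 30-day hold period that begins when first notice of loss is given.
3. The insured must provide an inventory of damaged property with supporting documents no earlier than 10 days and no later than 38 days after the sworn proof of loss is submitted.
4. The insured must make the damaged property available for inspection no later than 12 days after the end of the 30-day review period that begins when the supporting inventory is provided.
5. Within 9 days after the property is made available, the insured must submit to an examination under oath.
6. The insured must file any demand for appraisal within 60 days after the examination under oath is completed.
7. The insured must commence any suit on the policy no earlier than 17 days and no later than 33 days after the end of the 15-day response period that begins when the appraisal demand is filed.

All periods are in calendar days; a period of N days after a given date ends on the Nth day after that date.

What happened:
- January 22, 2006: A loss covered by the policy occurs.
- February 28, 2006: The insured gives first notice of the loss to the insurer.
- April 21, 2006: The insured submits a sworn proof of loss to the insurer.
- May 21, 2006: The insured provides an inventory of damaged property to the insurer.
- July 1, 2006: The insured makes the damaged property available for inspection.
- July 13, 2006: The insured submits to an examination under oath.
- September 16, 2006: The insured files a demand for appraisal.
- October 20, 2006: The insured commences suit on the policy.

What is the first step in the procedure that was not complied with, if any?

Step 5

Step 1: 46 days after January 22, 2006 (when the loss occurs) is March 9, 2006; completed February 28, 2006, before the deadline.
Step 2: the window is 20–35 days after March 30, 2006 (end of the 30-day hold period, which began when first notice of loss is given on February 28, 2006), so April 19, 2006 through May 4, 2006; done April 21, 2006 — within the window.
Step 3: the window is 10–38 days after April 21, 2006 (when the sworn proof of loss is submitted), so May 1, 2006 through May 29, 2006; done May 21, 2006, which is between those dates.
Step 4: 12 days after June 20, 2006 (end of the 30-day review period, which began when the supporting inventory is provided on May 21, 2006) is July 2, 2006; completed July 1, 2006, before the deadline.
Step 5: 9 days after July 1, 2006 (when the property is made available) is July 10, 2006; July 13, 2006 misses that deadline by 3 days.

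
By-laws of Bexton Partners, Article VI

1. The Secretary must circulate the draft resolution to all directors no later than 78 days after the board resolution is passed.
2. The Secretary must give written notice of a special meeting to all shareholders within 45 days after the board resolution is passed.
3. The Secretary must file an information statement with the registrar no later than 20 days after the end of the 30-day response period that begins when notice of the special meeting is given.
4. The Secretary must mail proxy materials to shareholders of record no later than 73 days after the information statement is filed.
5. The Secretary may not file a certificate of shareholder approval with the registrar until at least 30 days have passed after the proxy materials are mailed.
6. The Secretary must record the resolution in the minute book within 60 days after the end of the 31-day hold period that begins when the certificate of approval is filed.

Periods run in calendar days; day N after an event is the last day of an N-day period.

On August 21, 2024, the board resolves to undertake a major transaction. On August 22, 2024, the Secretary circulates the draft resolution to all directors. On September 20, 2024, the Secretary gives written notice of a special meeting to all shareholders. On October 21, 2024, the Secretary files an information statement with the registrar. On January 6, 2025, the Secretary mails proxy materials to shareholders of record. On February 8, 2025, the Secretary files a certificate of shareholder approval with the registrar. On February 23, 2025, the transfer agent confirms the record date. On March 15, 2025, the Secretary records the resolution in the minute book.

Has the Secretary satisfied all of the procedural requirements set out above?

Step 1: 78 days after August 21, 2024 (when the board resolution is passed) is November 7, 2024; completed August 22, 2024, before the deadline.
Step 2: 45 days after August 21, 2024 (when the board resolution is passed) is October 5, 2024; done September 20, 2024 — timely.
Step 3: 20 days after October 20, 2024 (end of the 30-day response period, which began when notice of the special meeting is given on September 20, 2024) is November 9, 2024; completed October 21, 2024, before the deadline.
Step 4: 73 days after October 21, 2024 (when the information statement is filed) is January 2, 2025; not done until January 6, 2025, 4 days after the deadline.
The procedure was therefore not followed at step 4.

No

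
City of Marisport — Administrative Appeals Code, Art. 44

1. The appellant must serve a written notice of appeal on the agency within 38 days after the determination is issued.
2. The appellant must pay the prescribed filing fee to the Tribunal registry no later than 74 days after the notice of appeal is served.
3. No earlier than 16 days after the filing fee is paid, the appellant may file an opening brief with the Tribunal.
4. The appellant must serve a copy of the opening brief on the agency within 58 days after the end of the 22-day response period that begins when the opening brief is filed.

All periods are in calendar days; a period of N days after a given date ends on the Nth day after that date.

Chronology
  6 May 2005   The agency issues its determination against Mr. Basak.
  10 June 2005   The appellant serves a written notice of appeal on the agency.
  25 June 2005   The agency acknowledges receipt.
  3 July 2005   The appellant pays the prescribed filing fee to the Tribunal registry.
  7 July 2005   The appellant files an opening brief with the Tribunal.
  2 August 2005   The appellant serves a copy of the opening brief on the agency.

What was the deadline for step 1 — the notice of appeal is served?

Step 1 runs from 6 May 2005, when the determination is issued. 38 days after 6 May 2005 is 13 June 2005.

13 June 2005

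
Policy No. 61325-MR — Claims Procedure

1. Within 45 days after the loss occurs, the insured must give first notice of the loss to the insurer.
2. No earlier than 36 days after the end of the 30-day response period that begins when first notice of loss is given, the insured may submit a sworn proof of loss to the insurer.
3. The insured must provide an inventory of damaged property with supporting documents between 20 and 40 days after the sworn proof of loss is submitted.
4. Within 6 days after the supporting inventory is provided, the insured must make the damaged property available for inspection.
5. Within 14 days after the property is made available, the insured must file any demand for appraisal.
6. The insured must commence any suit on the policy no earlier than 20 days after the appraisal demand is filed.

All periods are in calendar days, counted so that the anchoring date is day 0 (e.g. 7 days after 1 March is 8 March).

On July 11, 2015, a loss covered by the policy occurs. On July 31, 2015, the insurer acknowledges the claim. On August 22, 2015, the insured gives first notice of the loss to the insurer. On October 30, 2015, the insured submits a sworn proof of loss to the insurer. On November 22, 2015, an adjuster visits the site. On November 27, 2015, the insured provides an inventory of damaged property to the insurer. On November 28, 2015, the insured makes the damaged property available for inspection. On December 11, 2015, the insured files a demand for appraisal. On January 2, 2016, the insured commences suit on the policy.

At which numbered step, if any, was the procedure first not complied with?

None — every step was satisfied

Step 1: 45 days after July 11, 2015 (when the loss occurs) is August 25, 2015; August 22, 2015 is within that limit.
Step 2: the earliest permitted date is 36 days after September 21, 2015 (end of the 30-day response period, which began when first notice of loss is given on August 22, 2015), i.e. October 27, 2015; done October 30, 2015 — permitted.
Step 3: the window is 20–40 days after October 30, 2015 (when the sworn proof of loss is submitted), so November 19, 2015 through December 9, 2015; done November 27, 2015, which is between those dates.
Step 4: 6 days after November 27, 2015 (when the supporting inventory is provided) is December 3, 2015; completed November 28, 2015, before the deadline.
Step 5: 14 days after November 28, 2015 (when the property is made available) is December 12, 2015; December 11, 2015 is within that limit.
Step 6: the earliest permitted date is 20 days after December 11, 2015 (when the appraisal demand is filed), i.e. December 31, 2015; done January 2, 2016, after the minimum wait.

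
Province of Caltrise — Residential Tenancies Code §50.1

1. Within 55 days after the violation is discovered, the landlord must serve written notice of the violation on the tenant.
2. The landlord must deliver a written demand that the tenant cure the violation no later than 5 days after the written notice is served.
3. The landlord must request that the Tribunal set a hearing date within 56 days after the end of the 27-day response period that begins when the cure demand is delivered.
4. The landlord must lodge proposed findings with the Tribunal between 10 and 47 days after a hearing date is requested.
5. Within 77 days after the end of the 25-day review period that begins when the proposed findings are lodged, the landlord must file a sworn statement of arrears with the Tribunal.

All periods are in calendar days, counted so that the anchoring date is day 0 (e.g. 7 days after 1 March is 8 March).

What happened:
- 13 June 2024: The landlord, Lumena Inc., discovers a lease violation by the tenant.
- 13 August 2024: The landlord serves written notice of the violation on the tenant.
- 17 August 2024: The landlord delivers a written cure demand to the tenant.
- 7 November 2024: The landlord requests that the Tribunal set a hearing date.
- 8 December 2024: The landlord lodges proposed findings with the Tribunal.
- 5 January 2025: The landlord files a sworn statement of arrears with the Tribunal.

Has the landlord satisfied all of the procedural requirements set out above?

No

(1) due by 13 June 2024 + 55 days = 7 August 2024; not done until 13 August 2024, 6 days after the deadline.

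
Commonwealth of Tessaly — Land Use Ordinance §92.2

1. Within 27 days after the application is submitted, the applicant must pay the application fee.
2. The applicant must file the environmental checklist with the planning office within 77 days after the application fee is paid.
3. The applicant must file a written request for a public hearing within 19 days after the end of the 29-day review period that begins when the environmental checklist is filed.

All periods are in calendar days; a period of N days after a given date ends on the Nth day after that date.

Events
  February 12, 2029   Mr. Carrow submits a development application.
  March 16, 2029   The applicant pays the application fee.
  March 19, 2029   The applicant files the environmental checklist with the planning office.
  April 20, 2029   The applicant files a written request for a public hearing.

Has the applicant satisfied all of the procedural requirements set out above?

No

(1) due by February 12, 2029 + 27 days = March 11, 2029; March 16, 2029 misses that deadline by 5 days.
No need to go further; step 1 was not satisfied.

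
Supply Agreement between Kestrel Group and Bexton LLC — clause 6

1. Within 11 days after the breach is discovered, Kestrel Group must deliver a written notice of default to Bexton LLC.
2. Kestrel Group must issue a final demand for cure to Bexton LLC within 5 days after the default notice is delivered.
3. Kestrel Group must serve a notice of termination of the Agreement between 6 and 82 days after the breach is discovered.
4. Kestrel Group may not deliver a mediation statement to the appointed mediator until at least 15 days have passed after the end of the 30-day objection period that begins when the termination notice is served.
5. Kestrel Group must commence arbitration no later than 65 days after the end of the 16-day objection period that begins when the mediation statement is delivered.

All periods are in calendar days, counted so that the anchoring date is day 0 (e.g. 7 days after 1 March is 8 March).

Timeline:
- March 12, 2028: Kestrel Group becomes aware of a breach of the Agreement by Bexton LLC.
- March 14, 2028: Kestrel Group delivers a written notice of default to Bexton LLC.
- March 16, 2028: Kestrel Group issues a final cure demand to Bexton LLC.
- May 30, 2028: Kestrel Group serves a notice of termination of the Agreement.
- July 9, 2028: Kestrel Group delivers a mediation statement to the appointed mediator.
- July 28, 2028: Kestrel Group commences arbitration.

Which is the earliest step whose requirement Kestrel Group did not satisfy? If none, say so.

Step 4

(1) due by March 12, 2028 + 11 days = March 23, 2028; March 14, 2028 is within that limit.
(2) due by March 14, 2028 + 5 days = March 19, 2028; completed March 16, 2028, before the deadline.
(3) the permitted window runs from March 12, 2028 + 6 = March 18, 2028 to March 12, 2028 + 82 = June 2, 2028; done May 30, 2028 — within the window.
(4) permitted from June 29, 2028 + 15 days = July 14, 2028 onward; July 9, 2028 is 5 days before the earliest permitted date.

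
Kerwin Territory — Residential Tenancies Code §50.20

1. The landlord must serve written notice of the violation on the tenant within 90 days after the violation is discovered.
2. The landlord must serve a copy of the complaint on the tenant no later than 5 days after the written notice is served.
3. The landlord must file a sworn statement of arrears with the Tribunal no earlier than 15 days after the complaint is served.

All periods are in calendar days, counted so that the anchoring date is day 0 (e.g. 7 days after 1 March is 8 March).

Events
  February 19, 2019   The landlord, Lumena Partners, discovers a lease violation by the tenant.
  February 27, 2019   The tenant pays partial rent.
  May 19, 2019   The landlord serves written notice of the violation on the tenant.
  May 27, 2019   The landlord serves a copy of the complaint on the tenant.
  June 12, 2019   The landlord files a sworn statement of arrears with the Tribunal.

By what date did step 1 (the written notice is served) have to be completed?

May 20, 2019

Step 1 runs from February 19, 2019, when the violation is discovered. 90 days after February 19, 2019 is May 20, 2019.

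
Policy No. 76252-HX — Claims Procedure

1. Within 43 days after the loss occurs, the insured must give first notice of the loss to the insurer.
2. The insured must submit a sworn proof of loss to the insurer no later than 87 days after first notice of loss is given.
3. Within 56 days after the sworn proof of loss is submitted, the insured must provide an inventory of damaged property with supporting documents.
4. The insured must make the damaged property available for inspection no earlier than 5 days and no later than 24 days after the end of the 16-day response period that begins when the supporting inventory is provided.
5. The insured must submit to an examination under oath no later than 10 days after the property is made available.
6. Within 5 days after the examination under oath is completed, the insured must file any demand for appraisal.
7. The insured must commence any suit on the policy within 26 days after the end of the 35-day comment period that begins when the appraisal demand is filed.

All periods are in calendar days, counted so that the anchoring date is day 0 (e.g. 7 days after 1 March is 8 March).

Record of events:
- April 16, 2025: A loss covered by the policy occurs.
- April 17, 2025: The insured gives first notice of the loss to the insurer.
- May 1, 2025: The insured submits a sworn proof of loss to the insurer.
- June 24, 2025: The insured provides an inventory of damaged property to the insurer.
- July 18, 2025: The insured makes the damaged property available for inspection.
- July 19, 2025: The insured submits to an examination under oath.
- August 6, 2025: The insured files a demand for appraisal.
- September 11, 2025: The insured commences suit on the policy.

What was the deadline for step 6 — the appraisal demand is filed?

Step 6 runs from July 19, 2025, when the examination under oath is completed. 5 days after July 19, 2025 is July 24, 2025.

July 24, 2025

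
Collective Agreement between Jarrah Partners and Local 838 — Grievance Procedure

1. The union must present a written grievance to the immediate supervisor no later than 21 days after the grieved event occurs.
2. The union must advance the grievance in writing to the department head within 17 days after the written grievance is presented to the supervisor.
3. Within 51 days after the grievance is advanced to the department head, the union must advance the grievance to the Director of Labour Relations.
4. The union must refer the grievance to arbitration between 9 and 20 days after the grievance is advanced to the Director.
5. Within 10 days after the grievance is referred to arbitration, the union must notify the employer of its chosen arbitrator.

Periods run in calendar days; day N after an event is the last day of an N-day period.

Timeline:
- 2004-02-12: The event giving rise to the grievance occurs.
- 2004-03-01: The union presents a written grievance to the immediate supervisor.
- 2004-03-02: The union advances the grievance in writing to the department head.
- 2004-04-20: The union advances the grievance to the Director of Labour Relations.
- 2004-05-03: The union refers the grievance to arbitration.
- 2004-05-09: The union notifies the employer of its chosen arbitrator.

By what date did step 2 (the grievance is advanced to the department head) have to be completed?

Step 2 runs from 2004-03-01, when the written grievance is presented to the supervisor. 17 days after 2004-03-01 is 2004-03-18.

2004-03-18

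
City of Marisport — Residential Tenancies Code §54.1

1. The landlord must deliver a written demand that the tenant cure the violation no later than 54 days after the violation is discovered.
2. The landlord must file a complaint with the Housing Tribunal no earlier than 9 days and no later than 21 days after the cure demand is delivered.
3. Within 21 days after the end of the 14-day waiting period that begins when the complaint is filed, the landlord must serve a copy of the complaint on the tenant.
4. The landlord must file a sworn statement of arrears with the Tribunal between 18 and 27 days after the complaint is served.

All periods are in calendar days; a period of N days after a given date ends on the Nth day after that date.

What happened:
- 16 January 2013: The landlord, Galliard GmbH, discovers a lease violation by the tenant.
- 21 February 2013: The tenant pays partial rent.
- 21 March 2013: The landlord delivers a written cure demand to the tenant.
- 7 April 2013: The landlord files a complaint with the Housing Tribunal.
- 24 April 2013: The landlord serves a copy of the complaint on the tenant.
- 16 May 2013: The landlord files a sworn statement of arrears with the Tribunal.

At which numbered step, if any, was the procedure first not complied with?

Step 1

Step 1: 54 days after 16 January 2013 (when the violation is discovered) is 11 March 2013; done 21 March 2013 — 10 days late.
Later steps need not be reached.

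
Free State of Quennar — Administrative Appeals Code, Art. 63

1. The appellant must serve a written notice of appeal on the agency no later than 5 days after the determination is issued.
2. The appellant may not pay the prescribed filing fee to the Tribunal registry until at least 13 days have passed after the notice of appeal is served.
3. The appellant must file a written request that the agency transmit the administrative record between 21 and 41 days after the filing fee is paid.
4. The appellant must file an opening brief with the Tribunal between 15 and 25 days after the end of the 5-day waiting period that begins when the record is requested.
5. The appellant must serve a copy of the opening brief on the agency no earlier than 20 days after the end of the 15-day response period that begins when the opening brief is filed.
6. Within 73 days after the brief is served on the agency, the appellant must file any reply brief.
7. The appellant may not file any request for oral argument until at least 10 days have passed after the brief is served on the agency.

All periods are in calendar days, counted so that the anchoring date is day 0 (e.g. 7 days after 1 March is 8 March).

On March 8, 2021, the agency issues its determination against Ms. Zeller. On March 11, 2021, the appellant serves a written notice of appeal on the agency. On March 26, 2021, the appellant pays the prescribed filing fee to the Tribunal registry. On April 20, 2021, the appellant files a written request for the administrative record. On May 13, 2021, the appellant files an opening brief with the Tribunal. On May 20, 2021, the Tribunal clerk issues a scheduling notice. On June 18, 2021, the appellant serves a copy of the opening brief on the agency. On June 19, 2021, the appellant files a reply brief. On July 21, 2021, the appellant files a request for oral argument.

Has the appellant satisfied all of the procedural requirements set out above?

Yes

Step 1 — counting 5 days from March 8, 2021 (when the determination is issued) gives a deadline of March 13, 2021; completed March 11, 2021, before the deadline.
Step 2 — must wait 13 days from March 11, 2021 (when the notice of appeal is served), so not before March 24, 2021; March 26, 2021 is on or after that date.
Step 3 — 21 and 41 days from March 26, 2021 (when the filing fee is paid) are April 16, 2021 and May 6, 2021 respectively; done April 20, 2021, which is between those dates.
Step 4 — 15 and 25 days from April 25, 2021 (end of the 5-day waiting period, which began when the record is requested on April 20, 2021) are May 10, 2021 and May 20, 2021 respectively; May 13, 2021 falls inside that range.
Step 5 — must wait 20 days from May 28, 2021 (end of the 15-day response period, which began when the opening brief is filed on May 13, 2021), so not before June 17, 2021; done June 18, 2021, after the minimum wait.
Step 6 — counting 73 days from June 18, 2021 (when the brief is served on the agency) gives a deadline of August 30, 2021; June 19, 2021 is within that limit.
Step 7 — must wait 10 days from June 18, 2021 (when the brief is served on the agency), so not before June 28, 2021; July 21, 2021 is on or after that date.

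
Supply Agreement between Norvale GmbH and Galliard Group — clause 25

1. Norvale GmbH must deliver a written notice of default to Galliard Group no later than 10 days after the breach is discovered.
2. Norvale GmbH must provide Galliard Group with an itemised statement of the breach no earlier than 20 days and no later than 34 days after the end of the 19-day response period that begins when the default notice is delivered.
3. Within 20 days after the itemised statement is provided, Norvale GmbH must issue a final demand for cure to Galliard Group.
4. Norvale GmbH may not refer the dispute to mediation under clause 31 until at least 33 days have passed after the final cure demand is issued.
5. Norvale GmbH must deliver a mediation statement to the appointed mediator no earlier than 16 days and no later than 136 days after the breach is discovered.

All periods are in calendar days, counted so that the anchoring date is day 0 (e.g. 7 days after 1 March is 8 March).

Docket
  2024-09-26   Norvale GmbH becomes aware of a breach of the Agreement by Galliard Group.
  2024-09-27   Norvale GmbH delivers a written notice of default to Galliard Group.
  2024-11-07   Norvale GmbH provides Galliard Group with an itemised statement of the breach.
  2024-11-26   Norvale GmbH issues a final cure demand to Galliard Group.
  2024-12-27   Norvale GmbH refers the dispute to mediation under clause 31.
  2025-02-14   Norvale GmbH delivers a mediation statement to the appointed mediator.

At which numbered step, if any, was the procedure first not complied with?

Step 1: 10 days after 2024-09-26 (when the breach is discovered) is 2024-10-06; done 2024-09-27 — timely.
Step 2: the window is 20–34 days after 2024-10-16 (end of the 19-day response period, which began when the default notice is delivered on 2024-09-27), so 2024-11-05 through 2024-11-19; 2024-11-07 falls inside that range.
Step 3: 20 days after 2024-11-07 (when the itemised statement is provided) is 2024-11-27; 2024-11-26 is within that limit.
Step 4: the earliest permitted date is 33 days after 2024-11-26 (when the final cure demand is issued), i.e. 2024-12-29; done 2024-12-27 — 2 days too early.

Step 4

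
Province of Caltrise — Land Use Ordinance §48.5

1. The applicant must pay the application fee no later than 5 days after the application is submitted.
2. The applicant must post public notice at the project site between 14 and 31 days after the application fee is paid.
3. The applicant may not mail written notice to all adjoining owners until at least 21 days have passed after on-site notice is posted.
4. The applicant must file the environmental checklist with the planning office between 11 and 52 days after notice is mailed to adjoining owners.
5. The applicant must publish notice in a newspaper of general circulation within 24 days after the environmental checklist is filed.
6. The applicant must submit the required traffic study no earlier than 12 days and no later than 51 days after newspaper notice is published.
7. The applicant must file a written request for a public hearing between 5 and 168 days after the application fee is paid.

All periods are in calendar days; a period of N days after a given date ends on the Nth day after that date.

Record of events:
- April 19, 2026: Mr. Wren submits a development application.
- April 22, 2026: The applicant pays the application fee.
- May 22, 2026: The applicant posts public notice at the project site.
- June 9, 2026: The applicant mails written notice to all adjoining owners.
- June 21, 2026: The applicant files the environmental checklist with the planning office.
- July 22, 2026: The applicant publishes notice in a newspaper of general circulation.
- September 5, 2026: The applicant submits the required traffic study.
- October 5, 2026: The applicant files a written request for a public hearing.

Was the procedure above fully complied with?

Step 1: 5 days after April 19, 2026 (when the application is submitted) is April 24, 2026; done April 22, 2026 — timely.
Step 2: the window is 14–31 days after April 22, 2026 (when the application fee is paid), so May 6, 2026 through May 23, 2026; done May 22, 2026, which is between those dates.
Step 3: the earliest permitted date is 21 days after May 22, 2026 (when on-site notice is posted), i.e. June 12, 2026; acted on June 9, 2026, 3 days prematurely.
The procedure was therefore not followed at step 3.

No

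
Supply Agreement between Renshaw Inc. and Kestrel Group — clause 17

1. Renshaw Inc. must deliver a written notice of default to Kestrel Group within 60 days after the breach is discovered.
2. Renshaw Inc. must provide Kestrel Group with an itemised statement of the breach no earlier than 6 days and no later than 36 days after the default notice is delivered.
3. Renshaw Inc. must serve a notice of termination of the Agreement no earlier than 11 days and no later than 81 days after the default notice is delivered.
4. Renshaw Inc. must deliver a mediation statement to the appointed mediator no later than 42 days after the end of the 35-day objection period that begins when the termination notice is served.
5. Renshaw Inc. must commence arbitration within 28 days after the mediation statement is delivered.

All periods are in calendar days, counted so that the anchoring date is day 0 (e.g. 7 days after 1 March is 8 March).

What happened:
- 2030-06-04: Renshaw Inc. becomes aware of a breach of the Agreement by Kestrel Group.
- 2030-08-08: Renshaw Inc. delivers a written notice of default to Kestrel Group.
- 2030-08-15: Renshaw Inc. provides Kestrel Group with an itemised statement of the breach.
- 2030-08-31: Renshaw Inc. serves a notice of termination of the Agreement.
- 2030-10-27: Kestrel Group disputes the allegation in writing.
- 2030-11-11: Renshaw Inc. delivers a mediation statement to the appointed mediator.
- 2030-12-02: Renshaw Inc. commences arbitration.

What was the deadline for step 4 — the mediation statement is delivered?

The termination notice is served on 2030-08-31; the 35-day objection period therefore ends 2030-10-05, and step 4 runs from that date. 42 days after 2030-10-05 is 2030-11-16.

2030-11-16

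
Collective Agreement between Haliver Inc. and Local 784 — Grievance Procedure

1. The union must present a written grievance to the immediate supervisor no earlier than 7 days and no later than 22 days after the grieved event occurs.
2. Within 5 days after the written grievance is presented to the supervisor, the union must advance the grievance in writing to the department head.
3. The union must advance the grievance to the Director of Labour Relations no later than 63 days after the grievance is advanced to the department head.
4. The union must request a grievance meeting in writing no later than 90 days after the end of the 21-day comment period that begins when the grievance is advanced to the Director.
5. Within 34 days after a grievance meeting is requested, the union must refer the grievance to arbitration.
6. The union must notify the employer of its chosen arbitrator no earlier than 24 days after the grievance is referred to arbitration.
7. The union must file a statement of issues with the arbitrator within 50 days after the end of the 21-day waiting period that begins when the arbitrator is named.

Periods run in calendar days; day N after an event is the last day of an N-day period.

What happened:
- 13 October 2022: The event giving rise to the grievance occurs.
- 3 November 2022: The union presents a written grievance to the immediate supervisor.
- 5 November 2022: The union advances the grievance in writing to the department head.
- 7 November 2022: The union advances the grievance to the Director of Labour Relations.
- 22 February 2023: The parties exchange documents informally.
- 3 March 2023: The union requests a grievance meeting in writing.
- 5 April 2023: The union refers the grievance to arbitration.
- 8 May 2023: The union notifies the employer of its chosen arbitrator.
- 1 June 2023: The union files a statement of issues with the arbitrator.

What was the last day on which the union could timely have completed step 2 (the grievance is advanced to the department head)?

8 November 2022

Step 2 runs from 3 November 2022, when the written grievance is presented to the supervisor. 5 days after 3 November 2022 is 8 November 2022.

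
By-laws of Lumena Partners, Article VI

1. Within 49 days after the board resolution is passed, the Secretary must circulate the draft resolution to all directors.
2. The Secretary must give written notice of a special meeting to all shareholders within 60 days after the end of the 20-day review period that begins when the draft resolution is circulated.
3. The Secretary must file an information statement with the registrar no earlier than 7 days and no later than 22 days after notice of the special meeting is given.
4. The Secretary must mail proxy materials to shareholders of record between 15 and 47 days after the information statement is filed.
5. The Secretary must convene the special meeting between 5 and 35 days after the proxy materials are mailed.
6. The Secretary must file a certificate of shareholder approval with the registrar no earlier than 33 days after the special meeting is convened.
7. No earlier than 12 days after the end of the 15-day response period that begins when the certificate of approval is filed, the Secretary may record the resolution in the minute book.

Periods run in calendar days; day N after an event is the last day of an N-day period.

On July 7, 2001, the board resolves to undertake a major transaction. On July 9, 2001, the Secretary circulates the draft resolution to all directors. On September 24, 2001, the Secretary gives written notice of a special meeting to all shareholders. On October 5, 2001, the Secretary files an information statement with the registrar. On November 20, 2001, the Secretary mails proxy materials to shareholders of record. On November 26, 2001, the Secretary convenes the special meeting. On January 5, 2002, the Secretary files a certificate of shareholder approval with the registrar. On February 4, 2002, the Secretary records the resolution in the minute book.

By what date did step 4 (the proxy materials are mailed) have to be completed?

November 21, 2001

Step 4 runs from October 5, 2001, when the information statement is filed. The window is 15–47 days after October 5, 2001; it closes on November 21, 2001.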